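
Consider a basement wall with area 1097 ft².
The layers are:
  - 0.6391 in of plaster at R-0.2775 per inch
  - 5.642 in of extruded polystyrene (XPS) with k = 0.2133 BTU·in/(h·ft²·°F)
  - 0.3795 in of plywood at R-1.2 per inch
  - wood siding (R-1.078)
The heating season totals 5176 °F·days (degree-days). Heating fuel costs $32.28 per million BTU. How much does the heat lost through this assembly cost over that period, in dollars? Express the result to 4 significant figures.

0.6391 × 0.2775 = 0.17735
5.642/0.2133 = 26.451
0.3795 × 1.2 = 0.4554
R_total = 0.17735 + 26.451 + 0.4554 + 1.078 = 28.162 ft²·°F·h/BTU
E = A × HDD × 24 / R = 1097 × 5176 × 24 / 28.162 = 4839000 BTU
Cost = 4839000/10⁶ × 32.28 = $156.2

156.2 dollars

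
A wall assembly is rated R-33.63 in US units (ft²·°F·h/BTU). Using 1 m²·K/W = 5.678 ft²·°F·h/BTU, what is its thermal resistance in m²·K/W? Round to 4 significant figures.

R_SI = 33.63/5.678 = 5.9229

5.923 m²·K/W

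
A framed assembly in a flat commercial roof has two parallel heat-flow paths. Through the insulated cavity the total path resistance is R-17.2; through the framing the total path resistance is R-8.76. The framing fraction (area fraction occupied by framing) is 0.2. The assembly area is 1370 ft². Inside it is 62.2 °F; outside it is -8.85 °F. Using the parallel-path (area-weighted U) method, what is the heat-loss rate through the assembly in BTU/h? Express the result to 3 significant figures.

U_eff = 0.8/17.2 + 0.2/8.76 = 0.04651 + 0.02283 = 0.06934
R_eff = 1/U_eff = 14.42 ft²·°F·h/BTU
Q = 1370 × (62.2 − (-8.85)) / 14.42 = 6750 BTU/h

6750 BTU/h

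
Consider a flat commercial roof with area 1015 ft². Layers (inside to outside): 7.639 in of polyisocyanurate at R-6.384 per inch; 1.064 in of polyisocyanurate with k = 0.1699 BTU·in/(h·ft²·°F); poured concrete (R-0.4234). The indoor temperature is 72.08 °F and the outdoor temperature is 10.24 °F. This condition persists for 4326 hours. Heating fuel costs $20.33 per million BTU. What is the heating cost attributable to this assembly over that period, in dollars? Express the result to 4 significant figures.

99.55 dollars

7.639 × 6.384 = 48.767
1.064/0.1699 = 6.2625
R_total = 48.767 + 6.2625 + 0.4234 = 55.453 ft²·°F·h/BTU
Q = 1015 × (72.08 − 10.24) / 55.453 = 1131.9 BTU/h
E = 1131.9 × 4326 = 4896600 BTU
Cost = 4896600/10⁶ × 20.33 = $99.548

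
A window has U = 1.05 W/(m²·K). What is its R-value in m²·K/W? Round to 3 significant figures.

R = 1/U = 1/1.05 = 0.9524

0.952 m²·K/W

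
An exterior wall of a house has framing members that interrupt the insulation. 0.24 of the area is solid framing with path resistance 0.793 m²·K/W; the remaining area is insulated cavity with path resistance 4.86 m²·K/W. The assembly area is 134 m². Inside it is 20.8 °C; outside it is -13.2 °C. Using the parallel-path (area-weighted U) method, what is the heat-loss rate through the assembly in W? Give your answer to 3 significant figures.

2090 W

U_eff = 0.76/4.86 + 0.24/0.793 = 0.1564 + 0.3026 = 0.459
R_eff = 1/U_eff = 2.179 m²·K/W
Q = 134 × (20.8 − (-13.2)) / 2.179 = 2091 W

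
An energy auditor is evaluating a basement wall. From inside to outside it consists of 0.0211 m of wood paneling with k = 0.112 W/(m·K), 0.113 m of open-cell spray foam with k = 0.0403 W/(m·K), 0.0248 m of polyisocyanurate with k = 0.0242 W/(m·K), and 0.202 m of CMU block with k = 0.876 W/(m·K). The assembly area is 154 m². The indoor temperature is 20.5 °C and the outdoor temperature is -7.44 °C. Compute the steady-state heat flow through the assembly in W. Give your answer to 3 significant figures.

0.0211/0.112 = 0.1884
0.113/0.0403 = 2.804
0.0248/0.0242 = 1.025
0.202/0.876 = 0.2306
R_total = 0.1884 + 2.804 + 1.025 + 0.2306 = 4.248 m²·K/W
Q = A·ΔT/R = 154 × (20.5 − (-7.44)) / 4.248 = 1013 W

1010 W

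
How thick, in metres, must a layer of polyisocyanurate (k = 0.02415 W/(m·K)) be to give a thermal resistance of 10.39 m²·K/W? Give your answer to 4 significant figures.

0.2509 m

L = R·k = 10.39 × 0.02415 = 0.25092 m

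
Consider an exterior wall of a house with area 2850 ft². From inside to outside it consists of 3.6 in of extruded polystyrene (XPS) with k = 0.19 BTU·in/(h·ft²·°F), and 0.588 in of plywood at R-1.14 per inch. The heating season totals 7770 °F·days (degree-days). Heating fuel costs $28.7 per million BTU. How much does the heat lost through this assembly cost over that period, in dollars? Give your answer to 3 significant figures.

778 dollars

3.6/0.19 = 18.95
0.588 × 1.14 = 0.6703
R_total = 18.95 + 0.6703 = 19.62 ft²·°F·h/BTU
E = A × HDD × 24 / R = 2850 × 7770 × 24 / 19.62 = 27090000 BTU
Cost = 27090000/10⁶ × 28.7 = $777.5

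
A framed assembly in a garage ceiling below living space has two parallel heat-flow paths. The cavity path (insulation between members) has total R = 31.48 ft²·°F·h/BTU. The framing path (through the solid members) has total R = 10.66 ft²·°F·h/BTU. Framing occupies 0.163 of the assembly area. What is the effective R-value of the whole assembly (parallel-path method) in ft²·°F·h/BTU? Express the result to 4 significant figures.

23.88 ft²·°F·h/BTU

U_eff = 0.837/31.48 + 0.163/10.66 = 0.026588 + 0.015291 = 0.041879
R_eff = 1/U_eff = 23.878 ft²·°F·h/BTU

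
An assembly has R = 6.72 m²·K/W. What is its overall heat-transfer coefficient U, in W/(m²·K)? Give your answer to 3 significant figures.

U = 1/R = 1/6.72 = 0.1488

0.149 W/(m²·K)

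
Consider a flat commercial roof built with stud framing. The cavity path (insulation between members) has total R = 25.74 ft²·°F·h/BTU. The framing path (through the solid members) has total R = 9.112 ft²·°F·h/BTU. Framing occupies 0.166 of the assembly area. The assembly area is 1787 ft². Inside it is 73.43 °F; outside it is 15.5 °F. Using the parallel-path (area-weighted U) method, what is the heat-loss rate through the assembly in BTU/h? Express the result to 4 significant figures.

U_eff = 0.834/25.74 + 0.166/9.112 = 0.032401 + 0.018218 = 0.050619
R_eff = 1/U_eff = 19.756 ft²·°F·h/BTU
Q = 1787 × (73.43 − 15.5) / 19.756 = 5240.1 BTU/h

5240 BTU/h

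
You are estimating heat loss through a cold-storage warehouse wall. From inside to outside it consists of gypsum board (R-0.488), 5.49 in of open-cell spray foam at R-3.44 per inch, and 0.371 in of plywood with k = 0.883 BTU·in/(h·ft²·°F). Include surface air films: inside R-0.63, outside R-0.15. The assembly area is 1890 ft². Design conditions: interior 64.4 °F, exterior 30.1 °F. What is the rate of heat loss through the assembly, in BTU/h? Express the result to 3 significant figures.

3150 BTU/h

5.49 × 3.44 = 18.89
0.371/0.883 = 0.4202
R_total = 0.63 + 0.488 + 18.89 + 0.4202 + 0.15 = 20.57 ft²·°F·h/BTU
Q = A·ΔT/R = 1890 × (64.4 − 30.1) / 20.57 = 3151 BTU/h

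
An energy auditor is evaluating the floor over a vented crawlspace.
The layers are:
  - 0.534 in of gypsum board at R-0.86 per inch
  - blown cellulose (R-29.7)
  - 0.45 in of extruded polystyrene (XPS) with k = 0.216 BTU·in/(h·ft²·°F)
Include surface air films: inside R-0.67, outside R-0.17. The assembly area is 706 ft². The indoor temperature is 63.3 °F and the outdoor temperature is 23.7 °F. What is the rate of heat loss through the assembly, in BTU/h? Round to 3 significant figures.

0.534 × 0.86 = 0.4592
0.45/0.216 = 2.083
R_total = 0.67 + 0.4592 + 29.7 + 2.083 + 0.17 = 33.08 ft²·°F·h/BTU
Q = A·ΔT/R = 706 × (63.3 − 23.7) / 33.08 = 845.1 BTU/h

845 BTU/h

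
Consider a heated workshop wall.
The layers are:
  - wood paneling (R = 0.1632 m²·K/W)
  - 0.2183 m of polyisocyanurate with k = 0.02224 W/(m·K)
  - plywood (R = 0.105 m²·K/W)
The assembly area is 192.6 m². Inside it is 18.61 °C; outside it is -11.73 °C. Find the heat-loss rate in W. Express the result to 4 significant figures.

579.5 W

0.2183/0.02224 = 9.8156
R_total = 0.1632 + 9.8156 + 0.105 = 10.084 m²·K/W
Q = A·ΔT/R = 192.6 × (18.61 − (-11.73)) / 10.084 = 579.49 W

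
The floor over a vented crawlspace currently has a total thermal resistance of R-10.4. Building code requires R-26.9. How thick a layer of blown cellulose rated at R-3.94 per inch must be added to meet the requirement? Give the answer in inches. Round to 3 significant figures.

ΔR = 26.9 − 10.4 = 16.5 ft²·°F·h/BTU
L = ΔR / (R/in) = 16.5/3.94 = 4.188 in

4.19 in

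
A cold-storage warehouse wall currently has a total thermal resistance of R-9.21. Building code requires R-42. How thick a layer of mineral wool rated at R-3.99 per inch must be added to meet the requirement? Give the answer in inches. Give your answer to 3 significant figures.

8.22 in

ΔR = 42 − 9.21 = 32.79 ft²·°F·h/BTU
L = ΔR / (R/in) = 32.79/3.99 = 8.218 in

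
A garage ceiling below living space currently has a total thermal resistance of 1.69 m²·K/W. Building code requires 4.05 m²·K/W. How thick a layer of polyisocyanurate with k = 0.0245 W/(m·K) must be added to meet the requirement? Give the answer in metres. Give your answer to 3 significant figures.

ΔR = 4.05 − 1.69 = 2.36 m²·K/W
L = ΔR × k = 2.36 × 0.0245 = 0.05782 m

0.0578 m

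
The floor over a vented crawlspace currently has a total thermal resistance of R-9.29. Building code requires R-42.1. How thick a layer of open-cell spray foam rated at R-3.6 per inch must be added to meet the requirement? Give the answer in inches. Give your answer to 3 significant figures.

9.11 in

ΔR = 42.1 − 9.29 = 32.81 ft²·°F·h/BTU
L = ΔR / (R/in) = 32.81/3.6 = 9.114 in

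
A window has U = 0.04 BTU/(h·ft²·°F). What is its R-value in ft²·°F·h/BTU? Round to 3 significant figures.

R = 1/U = 1/0.04 = 25

25.0 ft²·°F·h/BTU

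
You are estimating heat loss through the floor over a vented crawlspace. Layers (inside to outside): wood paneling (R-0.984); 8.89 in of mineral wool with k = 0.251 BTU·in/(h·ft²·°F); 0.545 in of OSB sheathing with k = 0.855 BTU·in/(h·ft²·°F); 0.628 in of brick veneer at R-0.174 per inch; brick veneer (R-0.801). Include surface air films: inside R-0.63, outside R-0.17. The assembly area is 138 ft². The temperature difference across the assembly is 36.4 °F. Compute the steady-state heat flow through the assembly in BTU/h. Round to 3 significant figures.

130 BTU/h

8.89/0.251 = 35.42
0.545/0.855 = 0.6374
0.628 × 0.174 = 0.1093
R_total = 0.63 + 0.984 + 35.42 + 0.6374 + 0.1093 + 0.801 + 0.17 = 38.75 ft²·°F·h/BTU
Q = A·ΔT/R = 138 × 36.4 / 38.75 = 129.6 BTU/h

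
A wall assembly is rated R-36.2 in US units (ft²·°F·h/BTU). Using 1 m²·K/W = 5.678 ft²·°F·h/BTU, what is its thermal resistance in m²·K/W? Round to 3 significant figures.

R_SI = 36.2/5.678 = 6.375

6.38 m²·K/W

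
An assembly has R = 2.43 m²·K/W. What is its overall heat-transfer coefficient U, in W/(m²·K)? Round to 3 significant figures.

0.412 W/(m²·K)

U = 1/R = 1/2.43 = 0.4115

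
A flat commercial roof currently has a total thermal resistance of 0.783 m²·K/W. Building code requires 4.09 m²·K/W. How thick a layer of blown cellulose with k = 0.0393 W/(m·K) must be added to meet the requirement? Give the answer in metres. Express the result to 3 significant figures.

ΔR = 4.09 − 0.783 = 3.307 m²·K/W
L = ΔR × k = 3.307 × 0.0393 = 0.13 m

0.130 m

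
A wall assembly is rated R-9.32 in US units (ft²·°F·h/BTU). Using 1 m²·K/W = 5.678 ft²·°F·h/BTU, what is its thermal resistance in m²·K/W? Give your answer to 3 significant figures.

R_SI = 9.32/5.678 = 1.641

1.64 m²·K/W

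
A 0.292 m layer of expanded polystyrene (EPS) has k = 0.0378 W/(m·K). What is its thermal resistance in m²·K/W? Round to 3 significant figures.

7.72 m²·K/W

R = L/k = 0.292/0.0378 = 7.725 m²·K/W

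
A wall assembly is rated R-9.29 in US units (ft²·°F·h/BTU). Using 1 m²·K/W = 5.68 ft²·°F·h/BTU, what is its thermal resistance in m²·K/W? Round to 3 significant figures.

1.64 m²·K/W

R_SI = 9.29/5.68 = 1.636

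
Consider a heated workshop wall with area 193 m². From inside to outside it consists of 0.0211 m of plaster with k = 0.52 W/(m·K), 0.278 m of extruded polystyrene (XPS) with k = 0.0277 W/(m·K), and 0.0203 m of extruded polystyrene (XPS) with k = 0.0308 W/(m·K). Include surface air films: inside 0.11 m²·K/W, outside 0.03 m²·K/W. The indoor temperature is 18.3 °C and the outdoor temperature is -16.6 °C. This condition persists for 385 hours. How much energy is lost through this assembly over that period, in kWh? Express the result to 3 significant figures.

238 kWh

0.0211/0.52 = 0.04058
0.278/0.0277 = 10.04
0.0203/0.0308 = 0.6591
R_total = 0.11 + 0.04058 + 10.04 + 0.6591 + 0.03 = 10.88 m²·K/W
Q = 193 × (18.3 − (-16.6)) / 10.88 = 619.3 W
E = 619.3 W × 385 h / 1000 = 238.4 kWh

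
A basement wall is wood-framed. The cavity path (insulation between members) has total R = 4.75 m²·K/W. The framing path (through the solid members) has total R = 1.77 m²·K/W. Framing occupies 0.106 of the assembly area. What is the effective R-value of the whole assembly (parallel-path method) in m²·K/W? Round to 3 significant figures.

4.03 m²·K/W

U_eff = 0.894/4.75 + 0.106/1.77 = 0.1882 + 0.05989 = 0.2481
R_eff = 1/U_eff = 4.031 m²·K/W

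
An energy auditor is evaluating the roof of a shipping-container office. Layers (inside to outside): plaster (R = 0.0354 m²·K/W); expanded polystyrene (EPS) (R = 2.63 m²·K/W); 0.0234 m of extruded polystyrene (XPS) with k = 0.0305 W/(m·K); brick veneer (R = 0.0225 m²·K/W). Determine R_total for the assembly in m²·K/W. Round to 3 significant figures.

0.0234/0.0305 = 0.7672
R_total = 0.0354 + 2.63 + 0.7672 + 0.0225 = 3.455 m²·K/W

3.46 m²·K/W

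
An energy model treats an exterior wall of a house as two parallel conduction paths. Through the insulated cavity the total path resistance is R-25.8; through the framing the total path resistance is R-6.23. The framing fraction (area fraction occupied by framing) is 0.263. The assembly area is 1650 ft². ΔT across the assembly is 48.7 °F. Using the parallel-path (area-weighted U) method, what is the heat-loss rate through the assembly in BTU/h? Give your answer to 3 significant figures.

5690 BTU/h

U_eff = 0.737/25.8 + 0.263/6.23 = 0.02857 + 0.04222 = 0.07078
R_eff = 1/U_eff = 14.13 ft²·°F·h/BTU
Q = 1650 × 48.7 / 14.13 = 5688 BTU/h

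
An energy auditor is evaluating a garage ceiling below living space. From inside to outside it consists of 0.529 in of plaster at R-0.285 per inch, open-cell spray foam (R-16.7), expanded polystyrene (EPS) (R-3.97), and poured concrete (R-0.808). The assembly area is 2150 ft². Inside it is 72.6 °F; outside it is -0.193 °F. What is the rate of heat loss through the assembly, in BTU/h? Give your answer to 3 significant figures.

7240 BTU/h

0.529 × 0.285 = 0.1508
R_total = 0.1508 + 16.7 + 3.97 + 0.808 = 21.63 ft²·°F·h/BTU
Q = A·ΔT/R = 2150 × (72.6 − (-0.193)) / 21.63 = 7236 BTU/h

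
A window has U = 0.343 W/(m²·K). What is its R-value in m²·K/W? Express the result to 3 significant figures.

2.92 m²·K/W

R = 1/U = 1/0.343 = 2.915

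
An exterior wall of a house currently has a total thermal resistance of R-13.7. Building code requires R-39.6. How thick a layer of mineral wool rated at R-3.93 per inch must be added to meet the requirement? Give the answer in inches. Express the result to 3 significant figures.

ΔR = 39.6 − 13.7 = 25.9 ft²·°F·h/BTU
L = ΔR / (R/in) = 25.9/3.93 = 6.59 in

6.59 in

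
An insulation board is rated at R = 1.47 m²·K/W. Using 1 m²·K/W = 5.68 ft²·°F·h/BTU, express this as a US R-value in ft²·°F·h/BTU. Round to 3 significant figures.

8.35 ft²·°F·h/BTU

R_US = 1.47 × 5.68 = 8.35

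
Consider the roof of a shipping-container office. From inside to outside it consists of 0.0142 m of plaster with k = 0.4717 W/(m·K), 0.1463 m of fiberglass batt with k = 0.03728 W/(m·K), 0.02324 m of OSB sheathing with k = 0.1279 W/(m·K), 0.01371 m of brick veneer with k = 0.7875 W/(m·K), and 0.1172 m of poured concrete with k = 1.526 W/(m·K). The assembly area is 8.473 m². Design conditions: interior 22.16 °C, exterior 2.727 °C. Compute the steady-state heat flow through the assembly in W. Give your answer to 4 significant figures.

38.92 W

0.0142/0.4717 = 0.030104
0.1463/0.03728 = 3.9244
0.02324/0.1279 = 0.1817
0.01371/0.7875 = 0.01741
0.1172/1.526 = 0.076802
R_total = 0.030104 + 3.9244 + 0.1817 + 0.01741 + 0.076802 = 4.2304 m²·K/W
Q = A·ΔT/R = 8.473 × (22.16 − 2.727) / 4.2304 = 38.922 W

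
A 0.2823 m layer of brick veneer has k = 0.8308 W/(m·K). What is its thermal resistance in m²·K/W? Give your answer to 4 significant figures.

R = L/k = 0.2823/0.8308 = 0.33979 m²·K/W

0.3398 m²·K/W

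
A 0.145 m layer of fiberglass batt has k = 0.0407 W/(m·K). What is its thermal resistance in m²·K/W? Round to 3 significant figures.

3.56 m²·K/W

R = L/k = 0.145/0.0407 = 3.563 m²·K/W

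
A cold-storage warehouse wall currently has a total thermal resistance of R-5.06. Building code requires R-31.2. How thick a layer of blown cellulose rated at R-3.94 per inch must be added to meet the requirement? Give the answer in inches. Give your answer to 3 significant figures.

6.63 in

ΔR = 31.2 − 5.06 = 26.14 ft²·°F·h/BTU
L = ΔR / (R/in) = 26.14/3.94 = 6.635 in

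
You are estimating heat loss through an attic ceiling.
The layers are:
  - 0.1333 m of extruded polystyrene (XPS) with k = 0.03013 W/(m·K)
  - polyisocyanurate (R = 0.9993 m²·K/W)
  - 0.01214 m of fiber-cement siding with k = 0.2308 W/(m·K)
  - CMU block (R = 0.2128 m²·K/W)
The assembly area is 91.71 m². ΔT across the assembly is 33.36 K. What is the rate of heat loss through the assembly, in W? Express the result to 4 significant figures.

537.8 W

0.1333/0.03013 = 4.4242
0.01214/0.2308 = 0.0526
R_total = 4.4242 + 0.9993 + 0.0526 + 0.2128 = 5.6889 m²·K/W
Q = A·ΔT/R = 91.71 × 33.36 / 5.6889 = 537.8 W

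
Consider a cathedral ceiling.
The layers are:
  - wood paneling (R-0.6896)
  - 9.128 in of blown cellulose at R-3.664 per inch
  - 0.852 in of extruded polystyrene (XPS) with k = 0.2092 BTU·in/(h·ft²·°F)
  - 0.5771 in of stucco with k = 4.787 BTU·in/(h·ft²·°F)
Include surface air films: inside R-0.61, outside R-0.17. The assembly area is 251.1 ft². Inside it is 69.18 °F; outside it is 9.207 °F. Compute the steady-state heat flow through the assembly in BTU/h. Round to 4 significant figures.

9.128 × 3.664 = 33.445
0.852/0.2092 = 4.0727
0.5771/4.787 = 0.12056
R_total = 0.61 + 0.6896 + 33.445 + 4.0727 + 0.12056 + 0.17 = 39.108 ft²·°F·h/BTU
Q = A·ΔT/R = 251.1 × (69.18 − 9.207) / 39.108 = 385.07 BTU/h

385.1 BTU/h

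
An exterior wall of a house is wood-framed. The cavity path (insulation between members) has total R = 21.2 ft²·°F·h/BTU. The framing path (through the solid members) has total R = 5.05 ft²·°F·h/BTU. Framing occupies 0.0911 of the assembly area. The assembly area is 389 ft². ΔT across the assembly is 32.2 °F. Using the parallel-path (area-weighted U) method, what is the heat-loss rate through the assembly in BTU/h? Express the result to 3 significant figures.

763 BTU/h

U_eff = 0.9089/21.2 + 0.0911/5.05 = 0.04287 + 0.01804 = 0.06091
R_eff = 1/U_eff = 16.42 ft²·°F·h/BTU
Q = 389 × 32.2 / 16.42 = 763 BTU/h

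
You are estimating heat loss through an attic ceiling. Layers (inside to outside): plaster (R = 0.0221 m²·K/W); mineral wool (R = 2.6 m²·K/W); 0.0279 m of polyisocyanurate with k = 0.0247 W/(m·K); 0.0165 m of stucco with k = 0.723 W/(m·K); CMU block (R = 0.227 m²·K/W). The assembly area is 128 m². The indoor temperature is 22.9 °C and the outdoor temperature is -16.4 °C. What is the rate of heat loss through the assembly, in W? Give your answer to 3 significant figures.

1260 W

0.0279/0.0247 = 1.13
0.0165/0.723 = 0.02282
R_total = 0.0221 + 2.6 + 1.13 + 0.02282 + 0.227 = 4.001 m²·K/W
Q = A·ΔT/R = 128 × (22.9 − (-16.4)) / 4.001 = 1257 W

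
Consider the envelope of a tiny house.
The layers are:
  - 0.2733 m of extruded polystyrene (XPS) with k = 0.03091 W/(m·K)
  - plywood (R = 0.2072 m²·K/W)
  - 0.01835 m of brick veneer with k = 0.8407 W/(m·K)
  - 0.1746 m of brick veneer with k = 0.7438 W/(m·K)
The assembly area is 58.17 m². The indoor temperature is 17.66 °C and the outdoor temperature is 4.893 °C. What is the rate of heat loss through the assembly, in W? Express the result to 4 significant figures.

79.81 W

0.2733/0.03091 = 8.8418
0.01835/0.8407 = 0.021827
0.1746/0.7438 = 0.23474
R_total = 8.8418 + 0.2072 + 0.021827 + 0.23474 = 9.3056 m²·K/W
Q = A·ΔT/R = 58.17 × (17.66 − 4.893) / 9.3056 = 79.808 W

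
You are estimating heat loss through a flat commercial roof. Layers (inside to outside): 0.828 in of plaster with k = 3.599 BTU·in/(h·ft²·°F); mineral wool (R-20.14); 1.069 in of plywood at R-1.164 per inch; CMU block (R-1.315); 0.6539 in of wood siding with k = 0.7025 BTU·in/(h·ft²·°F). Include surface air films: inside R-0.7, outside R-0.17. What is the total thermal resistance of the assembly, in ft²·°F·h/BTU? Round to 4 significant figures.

24.73 ft²·°F·h/BTU

0.828/3.599 = 0.23006
1.069 × 1.164 = 1.2443
0.6539/0.7025 = 0.93082
R_total = 0.7 + 0.23006 + 20.14 + 1.2443 + 1.315 + 0.93082 + 0.17 = 24.73 ft²·°F·h/BTU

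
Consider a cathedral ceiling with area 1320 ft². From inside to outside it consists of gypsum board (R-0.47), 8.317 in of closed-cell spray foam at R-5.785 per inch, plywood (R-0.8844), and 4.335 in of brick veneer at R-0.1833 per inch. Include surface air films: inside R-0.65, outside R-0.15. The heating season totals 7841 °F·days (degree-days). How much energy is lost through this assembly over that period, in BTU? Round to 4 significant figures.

8.317 × 5.785 = 48.114
4.335 × 0.1833 = 0.79461
R_total = 0.65 + 0.47 + 48.114 + 0.8844 + 0.79461 + 0.15 = 51.063 ft²·°F·h/BTU
E = A × HDD × 24 / R = 1320 × 7841 × 24 / 51.063 = 4864600 BTU

4865000 BTU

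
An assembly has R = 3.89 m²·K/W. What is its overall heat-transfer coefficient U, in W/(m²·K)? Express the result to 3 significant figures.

U = 1/R = 1/3.89 = 0.2571

0.257 W/(m²·K)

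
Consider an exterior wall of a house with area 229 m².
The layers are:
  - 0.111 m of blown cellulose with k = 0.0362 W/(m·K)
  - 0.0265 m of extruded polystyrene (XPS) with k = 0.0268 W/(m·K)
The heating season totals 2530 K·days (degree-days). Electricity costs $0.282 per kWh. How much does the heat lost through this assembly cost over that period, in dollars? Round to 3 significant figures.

967 dollars

0.111/0.0362 = 3.066
0.0265/0.0268 = 0.9888
R_total = 3.066 + 0.9888 = 4.055 m²·K/W
E = A × HDD × 24 / R / 1000 = 229 × 2530 × 24 / 4.055 / 1000 = 3429 kWh
Cost = 3429 × 0.282 = $967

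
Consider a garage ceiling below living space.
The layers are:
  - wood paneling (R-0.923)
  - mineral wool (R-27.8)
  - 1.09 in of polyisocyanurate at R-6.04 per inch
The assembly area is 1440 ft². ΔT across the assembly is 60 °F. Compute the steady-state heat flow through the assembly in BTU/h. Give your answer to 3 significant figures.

2450 BTU/h

1.09 × 6.04 = 6.584
R_total = 0.923 + 27.8 + 6.584 = 35.31 ft²·°F·h/BTU
Q = A·ΔT/R = 1440 × 60 / 35.31 = 2447 BTU/h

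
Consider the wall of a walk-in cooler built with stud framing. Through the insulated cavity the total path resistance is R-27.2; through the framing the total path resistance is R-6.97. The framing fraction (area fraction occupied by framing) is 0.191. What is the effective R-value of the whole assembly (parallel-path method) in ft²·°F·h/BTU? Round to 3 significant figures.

U_eff = 0.809/27.2 + 0.191/6.97 = 0.02974 + 0.0274 = 0.05715
R_eff = 1/U_eff = 17.5 ft²·°F·h/BTU

17.5 ft²·°F·h/BTU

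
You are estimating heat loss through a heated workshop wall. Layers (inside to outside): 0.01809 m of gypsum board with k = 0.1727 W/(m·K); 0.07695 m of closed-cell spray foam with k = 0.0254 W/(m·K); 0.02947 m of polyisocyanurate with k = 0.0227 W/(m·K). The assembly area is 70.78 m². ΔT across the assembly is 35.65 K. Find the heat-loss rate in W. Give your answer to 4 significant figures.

569.3 W

0.01809/0.1727 = 0.10475
0.07695/0.0254 = 3.0295
0.02947/0.0227 = 1.2982
R_total = 0.10475 + 3.0295 + 1.2982 = 4.4325 m²·K/W
Q = A·ΔT/R = 70.78 × 35.65 / 4.4325 = 569.27 W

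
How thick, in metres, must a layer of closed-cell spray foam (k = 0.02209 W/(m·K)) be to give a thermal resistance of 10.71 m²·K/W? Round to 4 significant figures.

L = R·k = 10.71 × 0.02209 = 0.23658 m

0.2366 m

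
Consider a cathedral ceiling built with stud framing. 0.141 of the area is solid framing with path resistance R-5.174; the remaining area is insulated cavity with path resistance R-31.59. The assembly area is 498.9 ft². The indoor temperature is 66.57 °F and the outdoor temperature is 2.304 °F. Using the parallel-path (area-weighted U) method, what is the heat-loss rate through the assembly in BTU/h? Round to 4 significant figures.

1746 BTU/h

U_eff = 0.859/31.59 + 0.141/5.174 = 0.027192 + 0.027252 = 0.054444
R_eff = 1/U_eff = 18.368 ft²·°F·h/BTU
Q = 498.9 × (66.57 − 2.304) / 18.368 = 1745.6 BTU/h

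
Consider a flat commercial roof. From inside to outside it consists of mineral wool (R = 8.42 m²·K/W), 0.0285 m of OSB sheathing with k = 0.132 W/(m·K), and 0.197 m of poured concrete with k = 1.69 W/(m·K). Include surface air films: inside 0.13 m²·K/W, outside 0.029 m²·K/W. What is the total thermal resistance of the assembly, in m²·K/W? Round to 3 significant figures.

0.0285/0.132 = 0.2159
0.197/1.69 = 0.1166
R_total = 0.13 + 8.42 + 0.2159 + 0.1166 + 0.029 = 8.911 m²·K/W

8.91 m²·K/W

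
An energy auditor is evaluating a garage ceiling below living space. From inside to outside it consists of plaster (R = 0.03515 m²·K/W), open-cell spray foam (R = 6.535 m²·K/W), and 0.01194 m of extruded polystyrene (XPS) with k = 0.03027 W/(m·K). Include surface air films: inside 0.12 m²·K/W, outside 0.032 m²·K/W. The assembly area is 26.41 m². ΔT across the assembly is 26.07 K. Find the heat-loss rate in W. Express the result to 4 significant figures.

0.01194/0.03027 = 0.39445
R_total = 0.12 + 0.03515 + 6.535 + 0.39445 + 0.032 = 7.1166 m²·K/W
Q = A·ΔT/R = 26.41 × 26.07 / 7.1166 = 96.747 W

96.75 W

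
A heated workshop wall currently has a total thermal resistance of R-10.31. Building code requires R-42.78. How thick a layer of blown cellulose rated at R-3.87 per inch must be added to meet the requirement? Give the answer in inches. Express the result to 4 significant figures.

ΔR = 42.78 − 10.31 = 32.47 ft²·°F·h/BTU
L = ΔR / (R/in) = 32.47/3.87 = 8.3902 in

8.390 in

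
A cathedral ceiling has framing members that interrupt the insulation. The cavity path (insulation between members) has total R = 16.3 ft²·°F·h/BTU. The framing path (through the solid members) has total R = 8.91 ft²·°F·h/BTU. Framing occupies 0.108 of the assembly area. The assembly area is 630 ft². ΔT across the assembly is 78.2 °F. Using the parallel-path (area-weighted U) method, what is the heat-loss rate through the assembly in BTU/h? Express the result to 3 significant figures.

U_eff = 0.892/16.3 + 0.108/8.91 = 0.05472 + 0.01212 = 0.06685
R_eff = 1/U_eff = 14.96 ft²·°F·h/BTU
Q = 630 × 78.2 / 14.96 = 3293 BTU/h

3290 BTU/h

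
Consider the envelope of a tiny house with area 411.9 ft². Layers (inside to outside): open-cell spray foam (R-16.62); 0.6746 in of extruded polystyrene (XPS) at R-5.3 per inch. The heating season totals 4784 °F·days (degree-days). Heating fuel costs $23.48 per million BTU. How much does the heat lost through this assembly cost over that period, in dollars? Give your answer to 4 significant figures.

54.98 dollars

0.6746 × 5.3 = 3.5754
R_total = 16.62 + 3.5754 = 20.195 ft²·°F·h/BTU
E = A × HDD × 24 / R = 411.9 × 4784 × 24 / 20.195 = 2341800 BTU
Cost = 2341800/10⁶ × 23.48 = $54.984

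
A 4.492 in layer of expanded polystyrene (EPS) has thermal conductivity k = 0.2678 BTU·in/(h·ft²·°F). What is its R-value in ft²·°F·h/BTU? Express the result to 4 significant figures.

16.77 ft²·°F·h/BTU

R = L/k = 4.492/0.2678 = 16.774 ft²·°F·h/BTU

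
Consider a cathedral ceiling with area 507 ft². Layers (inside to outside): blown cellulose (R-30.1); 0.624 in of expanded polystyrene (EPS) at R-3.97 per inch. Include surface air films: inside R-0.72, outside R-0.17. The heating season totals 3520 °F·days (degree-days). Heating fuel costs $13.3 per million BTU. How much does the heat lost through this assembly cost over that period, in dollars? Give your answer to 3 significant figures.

0.624 × 3.97 = 2.477
R_total = 0.72 + 30.1 + 2.477 + 0.17 = 33.47 ft²·°F·h/BTU
E = A × HDD × 24 / R = 507 × 3520 × 24 / 33.47 = 1280000 BTU
Cost = 1280000/10⁶ × 13.3 = $17.02

17.0 dollars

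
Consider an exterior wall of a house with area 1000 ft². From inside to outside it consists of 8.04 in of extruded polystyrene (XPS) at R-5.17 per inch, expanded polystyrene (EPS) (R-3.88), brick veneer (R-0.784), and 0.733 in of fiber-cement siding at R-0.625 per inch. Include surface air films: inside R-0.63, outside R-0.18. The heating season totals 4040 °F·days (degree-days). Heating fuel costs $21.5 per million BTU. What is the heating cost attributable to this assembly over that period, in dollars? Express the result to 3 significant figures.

8.04 × 5.17 = 41.57
0.733 × 0.625 = 0.4581
R_total = 0.63 + 41.57 + 3.88 + 0.784 + 0.4581 + 0.18 = 47.5 ft²·°F·h/BTU
E = A × HDD × 24 / R = 1000 × 4040 × 24 / 47.5 = 2041000 BTU
Cost = 2041000/10⁶ × 21.5 = $43.89

43.9 dollars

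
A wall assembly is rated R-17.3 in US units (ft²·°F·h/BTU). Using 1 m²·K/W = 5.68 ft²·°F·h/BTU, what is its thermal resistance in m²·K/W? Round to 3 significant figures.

R_SI = 17.3/5.68 = 3.046

3.05 m²·K/W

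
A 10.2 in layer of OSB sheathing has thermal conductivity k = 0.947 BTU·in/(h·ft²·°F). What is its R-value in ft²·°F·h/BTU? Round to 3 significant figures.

R = L/k = 10.2/0.947 = 10.77 ft²·°F·h/BTU

10.8 ft²·°F·h/BTU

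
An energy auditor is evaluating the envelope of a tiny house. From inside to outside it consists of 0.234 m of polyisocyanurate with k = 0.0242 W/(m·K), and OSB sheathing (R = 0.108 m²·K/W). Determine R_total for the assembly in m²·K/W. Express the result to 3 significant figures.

9.78 m²·K/W

0.234/0.0242 = 9.669
R_total = 9.669 + 0.108 = 9.777 m²·K/W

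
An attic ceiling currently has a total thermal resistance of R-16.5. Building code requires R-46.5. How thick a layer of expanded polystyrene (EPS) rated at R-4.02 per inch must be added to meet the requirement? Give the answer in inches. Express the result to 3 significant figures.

ΔR = 46.5 − 16.5 = 30 ft²·°F·h/BTU
L = ΔR / (R/in) = 30/4.02 = 7.463 in

7.46 in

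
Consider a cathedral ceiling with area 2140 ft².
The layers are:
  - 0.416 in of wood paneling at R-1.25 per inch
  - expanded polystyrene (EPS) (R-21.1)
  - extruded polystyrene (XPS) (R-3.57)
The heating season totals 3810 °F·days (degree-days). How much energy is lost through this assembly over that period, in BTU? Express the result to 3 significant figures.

0.416 × 1.25 = 0.52
R_total = 0.52 + 21.1 + 3.57 = 25.19 ft²·°F·h/BTU
E = A × HDD × 24 / R = 2140 × 3810 × 24 / 25.19 = 7768000 BTU

7770000 BTU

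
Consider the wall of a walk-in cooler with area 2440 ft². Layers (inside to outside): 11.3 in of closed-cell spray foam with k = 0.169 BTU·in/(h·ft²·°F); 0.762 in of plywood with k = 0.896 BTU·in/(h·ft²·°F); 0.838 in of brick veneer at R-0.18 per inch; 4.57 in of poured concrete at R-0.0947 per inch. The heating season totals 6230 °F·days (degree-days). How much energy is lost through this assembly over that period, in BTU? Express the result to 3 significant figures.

11.3/0.169 = 66.86
0.762/0.896 = 0.8504
0.838 × 0.18 = 0.1508
4.57 × 0.0947 = 0.4328
R_total = 66.86 + 0.8504 + 0.1508 + 0.4328 = 68.3 ft²·°F·h/BTU
E = A × HDD × 24 / R = 2440 × 6230 × 24 / 68.3 = 5342000 BTU

5340000 BTU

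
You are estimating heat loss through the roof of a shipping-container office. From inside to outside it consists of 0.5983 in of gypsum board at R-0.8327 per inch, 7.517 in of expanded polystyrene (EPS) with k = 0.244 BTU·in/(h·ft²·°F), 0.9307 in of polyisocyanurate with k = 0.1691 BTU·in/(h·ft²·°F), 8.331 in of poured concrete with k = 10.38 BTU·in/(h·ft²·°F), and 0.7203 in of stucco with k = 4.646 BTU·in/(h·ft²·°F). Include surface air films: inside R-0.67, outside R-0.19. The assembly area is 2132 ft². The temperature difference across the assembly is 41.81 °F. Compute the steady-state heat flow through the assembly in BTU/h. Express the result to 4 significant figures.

2308 BTU/h

0.5983 × 0.8327 = 0.4982
7.517/0.244 = 30.807
0.9307/0.1691 = 5.5038
8.331/10.38 = 0.8026
0.7203/4.646 = 0.15504
R_total = 0.67 + 0.4982 + 30.807 + 5.5038 + 0.8026 + 0.15504 + 0.19 = 38.627 ft²·°F·h/BTU
Q = A·ΔT/R = 2132 × 41.81 / 38.627 = 2307.7 BTU/h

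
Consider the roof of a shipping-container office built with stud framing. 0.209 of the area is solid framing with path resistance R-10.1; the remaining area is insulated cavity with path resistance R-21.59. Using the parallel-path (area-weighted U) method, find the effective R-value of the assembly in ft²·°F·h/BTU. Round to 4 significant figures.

17.44 ft²·°F·h/BTU

U_eff = 0.791/21.59 + 0.209/10.1 = 0.036637 + 0.020693 = 0.05733
R_eff = 1/U_eff = 17.443 ft²·°F·h/BTU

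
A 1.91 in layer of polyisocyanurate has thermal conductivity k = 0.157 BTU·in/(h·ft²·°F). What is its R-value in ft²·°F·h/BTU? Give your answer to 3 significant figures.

R = L/k = 1.91/0.157 = 12.17 ft²·°F·h/BTU

12.2 ft²·°F·h/BTU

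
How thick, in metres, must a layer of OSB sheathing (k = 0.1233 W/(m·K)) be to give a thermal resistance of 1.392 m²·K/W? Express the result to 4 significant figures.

L = R·k = 1.392 × 0.1233 = 0.17163 m

0.1716 m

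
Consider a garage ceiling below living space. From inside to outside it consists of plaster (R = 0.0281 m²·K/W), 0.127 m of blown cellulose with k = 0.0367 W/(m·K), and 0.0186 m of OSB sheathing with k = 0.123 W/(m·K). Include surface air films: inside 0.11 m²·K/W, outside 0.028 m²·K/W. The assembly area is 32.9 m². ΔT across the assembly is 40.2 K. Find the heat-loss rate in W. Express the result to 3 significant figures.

350 W

0.127/0.0367 = 3.46
0.0186/0.123 = 0.1512
R_total = 0.11 + 0.0281 + 3.46 + 0.1512 + 0.028 = 3.778 m²·K/W
Q = A·ΔT/R = 32.9 × 40.2 / 3.778 = 350.1 W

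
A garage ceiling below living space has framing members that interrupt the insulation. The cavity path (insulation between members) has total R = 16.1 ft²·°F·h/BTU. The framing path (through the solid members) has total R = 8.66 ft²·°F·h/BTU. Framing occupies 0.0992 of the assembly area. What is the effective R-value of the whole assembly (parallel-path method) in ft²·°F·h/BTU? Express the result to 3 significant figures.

U_eff = 0.9008/16.1 + 0.0992/8.66 = 0.05595 + 0.01145 = 0.06741
R_eff = 1/U_eff = 14.84 ft²·°F·h/BTU

14.8 ft²·°F·h/BTU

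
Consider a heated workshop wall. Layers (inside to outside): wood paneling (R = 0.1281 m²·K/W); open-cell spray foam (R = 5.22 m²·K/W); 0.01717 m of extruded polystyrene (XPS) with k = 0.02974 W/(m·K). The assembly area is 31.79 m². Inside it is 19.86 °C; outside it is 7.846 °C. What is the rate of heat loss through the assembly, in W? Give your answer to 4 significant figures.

0.01717/0.02974 = 0.57734
R_total = 0.1281 + 5.22 + 0.57734 = 5.9254 m²·K/W
Q = A·ΔT/R = 31.79 × (19.86 − 7.846) / 5.9254 = 64.455 W

64.46 W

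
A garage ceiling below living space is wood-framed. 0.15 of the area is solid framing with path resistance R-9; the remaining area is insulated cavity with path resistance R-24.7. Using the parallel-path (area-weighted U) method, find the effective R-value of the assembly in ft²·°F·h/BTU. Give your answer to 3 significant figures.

U_eff = 0.85/24.7 + 0.15/9 = 0.03441 + 0.01667 = 0.05108
R_eff = 1/U_eff = 19.58 ft²·°F·h/BTU

19.6 ft²·°F·h/BTU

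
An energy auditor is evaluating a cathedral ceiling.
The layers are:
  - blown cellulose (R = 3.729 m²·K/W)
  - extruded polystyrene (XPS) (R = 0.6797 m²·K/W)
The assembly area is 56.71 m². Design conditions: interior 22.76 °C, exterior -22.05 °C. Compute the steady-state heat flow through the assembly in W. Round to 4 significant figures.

576.4 W

R_total = 3.729 + 0.6797 = 4.4087 m²·K/W
Q = A·ΔT/R = 56.71 × (22.76 − (-22.05)) / 4.4087 = 576.4 W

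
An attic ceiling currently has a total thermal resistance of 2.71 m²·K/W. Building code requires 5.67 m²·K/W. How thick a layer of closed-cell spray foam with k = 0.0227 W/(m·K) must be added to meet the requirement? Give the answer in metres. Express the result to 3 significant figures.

0.0672 m

ΔR = 5.67 − 2.71 = 2.96 m²·K/W
L = ΔR × k = 2.96 × 0.0227 = 0.06719 m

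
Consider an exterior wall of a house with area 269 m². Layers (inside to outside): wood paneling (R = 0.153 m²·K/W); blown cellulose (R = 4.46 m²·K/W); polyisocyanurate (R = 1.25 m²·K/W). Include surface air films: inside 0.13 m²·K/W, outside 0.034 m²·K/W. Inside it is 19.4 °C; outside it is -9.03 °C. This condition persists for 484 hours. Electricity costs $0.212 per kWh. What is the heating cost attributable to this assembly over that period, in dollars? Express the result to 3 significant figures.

R_total = 0.13 + 0.153 + 4.46 + 1.25 + 0.034 = 6.027 m²·K/W
Q = 269 × (19.4 − (-9.03)) / 6.027 = 1269 W
E = 1269 W × 484 h / 1000 = 614.1 kWh
Cost = 614.1 × 0.212 = $130.2

130 dollars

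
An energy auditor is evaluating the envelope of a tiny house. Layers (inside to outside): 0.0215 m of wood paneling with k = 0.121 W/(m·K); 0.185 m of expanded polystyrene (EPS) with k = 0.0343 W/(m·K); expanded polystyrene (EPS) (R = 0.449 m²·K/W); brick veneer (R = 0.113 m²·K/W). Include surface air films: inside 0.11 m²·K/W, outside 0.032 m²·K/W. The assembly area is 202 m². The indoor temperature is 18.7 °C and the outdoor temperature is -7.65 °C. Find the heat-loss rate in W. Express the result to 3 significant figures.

0.0215/0.121 = 0.1777
0.185/0.0343 = 5.394
R_total = 0.11 + 0.1777 + 5.394 + 0.449 + 0.113 + 0.032 = 6.275 m²·K/W
Q = A·ΔT/R = 202 × (18.7 − (-7.65)) / 6.275 = 848.2 W

848 W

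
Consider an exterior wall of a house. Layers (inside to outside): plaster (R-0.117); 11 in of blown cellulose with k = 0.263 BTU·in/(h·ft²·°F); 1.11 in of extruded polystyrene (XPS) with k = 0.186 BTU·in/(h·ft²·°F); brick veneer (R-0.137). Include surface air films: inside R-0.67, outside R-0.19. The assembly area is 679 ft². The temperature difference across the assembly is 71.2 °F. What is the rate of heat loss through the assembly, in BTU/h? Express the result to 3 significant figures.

989 BTU/h

11/0.263 = 41.83
1.11/0.186 = 5.968
R_total = 0.67 + 0.117 + 41.83 + 5.968 + 0.137 + 0.19 = 48.91 ft²·°F·h/BTU
Q = A·ΔT/R = 679 × 71.2 / 48.91 = 988.5 BTU/h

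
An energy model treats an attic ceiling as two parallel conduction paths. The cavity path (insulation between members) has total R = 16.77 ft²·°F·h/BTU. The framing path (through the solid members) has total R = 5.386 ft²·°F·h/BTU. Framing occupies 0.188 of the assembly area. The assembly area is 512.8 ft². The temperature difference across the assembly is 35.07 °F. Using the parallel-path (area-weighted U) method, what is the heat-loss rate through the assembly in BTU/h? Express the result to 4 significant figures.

U_eff = 0.812/16.77 + 0.188/5.386 = 0.04842 + 0.034905 = 0.083325
R_eff = 1/U_eff = 12.001 ft²·°F·h/BTU
Q = 512.8 × 35.07 / 12.001 = 1498.5 BTU/h

1499 BTU/h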